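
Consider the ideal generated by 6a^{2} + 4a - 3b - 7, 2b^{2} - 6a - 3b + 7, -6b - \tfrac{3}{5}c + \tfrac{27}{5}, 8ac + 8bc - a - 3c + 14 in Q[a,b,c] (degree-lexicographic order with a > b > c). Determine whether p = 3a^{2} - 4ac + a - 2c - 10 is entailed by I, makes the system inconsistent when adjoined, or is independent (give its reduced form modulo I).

First compute the reduced Gröbner basis of I by Buchberger's algorithm.
f_1 = 6a^{2} + 4a - 3b - 7, LT = a^{2}.
f_2 = 2b^{2} - 6a - 3b + 7, LT = b^{2}.
f_3 = -6b - \tfrac{3}{5}c + \tfrac{27}{5}, LT = b.
f_4 = 8ac + 8bc - a - 3c + 14, LT = ac.

S(f_1,f_4): lcm = a^{2}c. S = -abc + \tfrac{1}{8}a^{2} + \tfrac{25}{24}ac - \tfrac{1}{2}bc - \tfrac{7}{4}a - \tfrac{7}{6}c.
  reduce S modulo (f_1, f_2, f_3, f_4):
  remainder \tfrac{1}{100}c^{3} + \tfrac{31}{2400}c^{2} - \tfrac{1161}{640}a - \tfrac{18037}{9600}c - \tfrac{13}{192} ≠ 0; add h_5 = \tfrac{1}{100}c^{3} + \tfrac{31}{2400}c^{2} - \tfrac{1161}{640}a - \tfrac{18037}{9600}c - \tfrac{13}{192} to the basis.

S(f_2,f_3): lcm = b^{2}. S = -\tfrac{1}{10}bc - 3a - \tfrac{3}{5}b + \tfrac{7}{2}.
  reduce S modulo (f_1, f_2, f_3, f_4, h_5):
  remainder \tfrac{1}{100}c^{2} - 3a - \tfrac{3}{100}c + \tfrac{74}{25} ≠ 0; add h_6 = \tfrac{1}{100}c^{2} - 3a - \tfrac{3}{100}c + \tfrac{74}{25} to the basis.

S(f_4,h_6): lcm = ac^{2}. S = bc^{2} + 300a^{2} + \tfrac{23}{8}ac - \tfrac{3}{8}c^{2} - 296a + \tfrac{7}{4}c.
  reduce S modulo (f_1, f_2, f_3, f_4, h_5, h_6):
  remainder -\tfrac{7401}{32}a - \tfrac{14747}{480}c + \tfrac{24067}{120} ≠ 0; add h_7 = -\tfrac{7401}{32}a - \tfrac{14747}{480}c + \tfrac{24067}{120} to the basis.

S(h_5,h_6): lcm = c^{3}. S = 300ac + \tfrac{103}{24}c^{2} - \tfrac{5805}{32}a - \tfrac{46453}{96}c - \tfrac{325}{48}.
  reduce S modulo (f_1, f_2, f_3, f_4, h_5, h_6, h_7):
  remainder -\tfrac{669984995}{355248}c - \tfrac{669984995}{355248} ≠ 0; add h_8 = -\tfrac{669984995}{355248}c - \tfrac{669984995}{355248} to the basis.

The other S-polynomials (S(f_1,f_2), S(f_1,f_3), S(f_2,f_4), S(f_3,f_4), S(f_1,h_5), S(f_2,h_5), S(f_3,h_5), S(f_4,h_5), S(f_1,h_6), S(f_2,h_6), S(f_3,h_6), S(f_1,h_7), S(f_2,h_7), S(f_3,h_7), S(f_4,h_7), S(h_5,h_7), S(h_6,h_7), S(f_1,h_8), S(f_2,h_8), S(f_3,h_8), S(f_4,h_8), S(h_5,h_8), S(h_6,h_8), S(h_7,h_8)) all reduce to 0 modulo the current basis, so we have a Gröbner basis.
Inter-reduce: drop elements whose leading term is divisible by another's, tail-reduce, and make monic.
Reduced Gröbner basis: {a - 1, b - 1, c + 1}.
Label its elements g_1 = a - 1, g_2 = b - 1, g_3 = c + 1.

Reduce p = 3a^{2} - 4ac + a - 2c - 10 modulo G:
  leading term a^{2}: subtract (3a)·g_1 from 3a^{2} - 4ac + a - 2c - 10 → -4ac + 4a - 2c - 10
  leading term ac: subtract (-4c)·g_1 from -4ac + 4a - 2c - 10 → 4a - 6c - 10
  leading term a: subtract (4)·g_1 from 4a - 6c - 10 → -6c - 6
  leading term c: subtract (-6)·g_3 from -6c - 6 → 0
  normal form = 0.
Since the normal form is 0, p ∈ I.

3a^{2} - 4ac + a - 2c - 10 lies in I (it reduces to 0).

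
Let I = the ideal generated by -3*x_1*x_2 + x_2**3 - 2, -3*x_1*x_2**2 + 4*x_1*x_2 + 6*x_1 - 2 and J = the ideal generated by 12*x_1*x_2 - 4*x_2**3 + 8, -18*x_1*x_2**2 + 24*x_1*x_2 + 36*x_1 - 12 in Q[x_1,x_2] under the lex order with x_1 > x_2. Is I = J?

Since reduced Gröbner bases are canonical representatives of ideals under a given ordering, it suffices to compute and compare them.
Buchberger on the first generating set:
f_1 = -3*x_1*x_2 + x_2**3 - 2, LT = x_1*x_2.
f_2 = -3*x_1*x_2**2 + 4*x_1*x_2 + 6*x_1 - 2, LT = x_1*x_2**2.

S(f_1,f_2): lcm = x_1*x_2**2. S = 4/3*x_1*x_2 + 2*x_1 - 1/3*x_2**4 + 2/3*x_2 - 2/3.
  leading term x_1*x_2: subtract (-4/9)·f_1 from 4/3*x_1*x_2 + 2*x_1 - 1/3*x_2**4 + 2/3*x_2 - 2/3 → 2*x_1 - 1/3*x_2**4 + 4/9*x_2**3 + 2/3*x_2 - 14/9
  leading term x_1: no divisor's leading term divides it; move 2*x_1 to the remainder.
  leading term x_2**4: no divisor's leading term divides it; move -1/3*x_2**4 to the remainder.
  leading term x_2**3: no divisor's leading term divides it; move 4/9*x_2**3 to the remainder.
  leading term x_2: no divisor's leading term divides it; move 2/3*x_2 to the remainder.
  leading term 1: no divisor's leading term divides it; move -14/9 to the remainder.
  remainder 2*x_1 - 1/3*x_2**4 + 4/9*x_2**3 + 2/3*x_2 - 14/9 ≠ 0; add g_3 = 2*x_1 - 1/3*x_2**4 + 4/9*x_2**3 + 2/3*x_2 - 14/9 to the basis.

S(f_1,g_3): lcm = x_1*x_2. S = 1/6*x_2**5 - 2/9*x_2**4 - 1/3*x_2**3 - 1/3*x_2**2 + 7/9*x_2 + 2/3.
  leading term x_2**5: no divisor's leading term divides it; move 1/6*x_2**5 to the remainder.
  leading term x_2**4: no divisor's leading term divides it; move -2/9*x_2**4 to the remainder.
  leading term x_2**3: no divisor's leading term divides it; move -1/3*x_2**3 to the remainder.
  leading term x_2**2: no divisor's leading term divides it; move -1/3*x_2**2 to the remainder.
  leading term x_2: no divisor's leading term divides it; move 7/9*x_2 to the remainder.
  leading term 1: no divisor's leading term divides it; move 2/3 to the remainder.
  remainder 1/6*x_2**5 - 2/9*x_2**4 - 1/3*x_2**3 - 1/3*x_2**2 + 7/9*x_2 + 2/3 ≠ 0; add g_4 = 1/6*x_2**5 - 2/9*x_2**4 - 1/3*x_2**3 - 1/3*x_2**2 + 7/9*x_2 + 2/3 to the basis.

The other S-polynomials (S(f_2,g_3), S(f_1,g_4), S(f_2,g_4), S(g_3,g_4)) all reduce to 0 modulo the current basis, so we have a Gröbner basis.
Inter-reduce: drop elements whose leading term is divisible by another's, tail-reduce, and make monic.
Reduced Gröbner basis: {x_1 - 1/6*x_2**4 + 2/9*x_2**3 + 1/3*x_2 - 7/9, x_2**5 - 4/3*x_2**4 - 2*x_2**3 - 2*x_2**2 + 14/3*x_2 + 4}.

Buchberger on the second generating set:
h_1 = 12*x_1*x_2 - 4*x_2**3 + 8, LT = x_1*x_2.
h_2 = -18*x_1*x_2**2 + 24*x_1*x_2 + 36*x_1 - 12, LT = x_1*x_2**2.

S(h_1,h_2): lcm = x_1*x_2**2. S = 4/3*x_1*x_2 + 2*x_1 - 1/3*x_2**4 + 2/3*x_2 - 2/3.
  leading term x_1*x_2: subtract (1/9)·h_1 from 4/3*x_1*x_2 + 2*x_1 - 1/3*x_2**4 + 2/3*x_2 - 2/3 → 2*x_1 - 1/3*x_2**4 + 4/9*x_2**3 + 2/3*x_2 - 14/9
  leading term x_1: no divisor's leading term divides it; move 2*x_1 to the remainder.
  leading term x_2**4: no divisor's leading term divides it; move -1/3*x_2**4 to the remainder.
  leading term x_2**3: no divisor's leading term divides it; move 4/9*x_2**3 to the remainder.
  leading term x_2: no divisor's leading term divides it; move 2/3*x_2 to the remainder.
  leading term 1: no divisor's leading term divides it; move -14/9 to the remainder.
  remainder 2*x_1 - 1/3*x_2**4 + 4/9*x_2**3 + 2/3*x_2 - 14/9 ≠ 0; add k_3 = 2*x_1 - 1/3*x_2**4 + 4/9*x_2**3 + 2/3*x_2 - 14/9 to the basis.

S(h_1,k_3): lcm = x_1*x_2. S = 1/6*x_2**5 - 2/9*x_2**4 - 1/3*x_2**3 - 1/3*x_2**2 + 7/9*x_2 + 2/3.
  leading term x_2**5: no divisor's leading term divides it; move 1/6*x_2**5 to the remainder.
  leading term x_2**4: no divisor's leading term divides it; move -2/9*x_2**4 to the remainder.
  leading term x_2**3: no divisor's leading term divides it; move -1/3*x_2**3 to the remainder.
  leading term x_2**2: no divisor's leading term divides it; move -1/3*x_2**2 to the remainder.
  leading term x_2: no divisor's leading term divides it; move 7/9*x_2 to the remainder.
  leading term 1: no divisor's leading term divides it; move 2/3 to the remainder.
  remainder 1/6*x_2**5 - 2/9*x_2**4 - 1/3*x_2**3 - 1/3*x_2**2 + 7/9*x_2 + 2/3 ≠ 0; add k_4 = 1/6*x_2**5 - 2/9*x_2**4 - 1/3*x_2**3 - 1/3*x_2**2 + 7/9*x_2 + 2/3 to the basis.

The other S-polynomials (S(h_2,k_3), S(h_1,k_4), S(h_2,k_4), S(k_3,k_4)) all reduce to 0 modulo the current basis, so we have a Gröbner basis.
Inter-reduce: drop elements whose leading term is divisible by another's, tail-reduce, and make monic.
Reduced Gröbner basis: {x_1 - 1/6*x_2**4 + 2/9*x_2**3 + 1/3*x_2 - 7/9, x_2**5 - 4/3*x_2**4 - 2*x_2**3 - 2*x_2**2 + 14/3*x_2 + 4}.

Same reduced basis, so the two generating sets span the same ideal.
The same test decides containment: I ⊆ J iff every generator of I reduces to 0 modulo a Gröbner basis of J.

Yes, the ideals are equal.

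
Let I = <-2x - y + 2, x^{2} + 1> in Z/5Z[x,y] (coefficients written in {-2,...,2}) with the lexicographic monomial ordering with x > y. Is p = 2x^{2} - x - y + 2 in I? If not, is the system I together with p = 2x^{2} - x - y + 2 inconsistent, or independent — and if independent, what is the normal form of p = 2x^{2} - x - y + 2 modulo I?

2x^{2} - x - y + 2 is independent of I; its normal form modulo I is 2y - 1.

First compute the reduced Gröbner basis of I by Buchberger's algorithm.
f_1 = -2x - y + 2, LT = x.
f_2 = x^{2} + 1, LT = x^{2}.

S(f_1,f_2): lcm = x^{2}. S = -2xy - x - 1.
  leading term xy: subtract (y)·f_1 from -2xy - x - 1 → -x + y^{2} - 2y - 1
  leading term x: subtract (-2)·f_1 from -x + y^{2} - 2y - 1 → y^{2} + y - 2
  leading term y^{2}: no divisor's leading term divides it; move y^{2} to the remainder.
  leading term y: no divisor's leading term divides it; move y to the remainder.
  leading term 1: no divisor's leading term divides it; move -2 to the remainder.
  remainder y^{2} + y - 2 ≠ 0; add h_3 = y^{2} + y - 2 to the basis.

S(f_1,h_3): leading monomials are coprime, so the S-polynomial reduces to 0 (Buchberger's first criterion).
S(f_2,h_3): leading monomials are coprime, so the S-polynomial reduces to 0 (Buchberger's first criterion).
Every S-polynomial of the final basis reduces to 0, so we have a Gröbner basis.
Inter-reduce: drop elements whose leading term is divisible by another's, tail-reduce, and make monic.
Reduced Gröbner basis: {x - 2y - 1, y^{2} + y - 2}.
Label its elements g_1 = x - 2y - 1, g_2 = y^{2} + y - 2.

Reduce p = 2x^{2} - x - y + 2 modulo G:
  leading term x^{2}: subtract (2x)·g_1 from 2x^{2} - x - y + 2 → -xy + x - y + 2
  leading term xy: subtract (-y)·g_1 from -xy + x - y + 2 → x - 2y^{2} - 2y + 2
  leading term x: subtract (1)·g_1 from x - 2y^{2} - 2y + 2 → -2y^{2} - 2
  leading term y^{2}: subtract (-2)·g_2 from -2y^{2} - 2 → 2y - 1
  leading term y: no divisor's leading term divides it; move 2y to the remainder.
  leading term 1: no divisor's leading term divides it; move -1 to the remainder.
  normal form = 2y - 1.
The normal form is nonzero, so p ∉ I. Since p minus its normal form lies in I, I + (p) = I + (r) where r = 2y - 1; decide whether this ideal is the whole ring.
Run Buchberger on G together with r (pairs among the g_i already reduce to 0 since G is a Gröbner basis):
g_1 = x - 2y - 1, LT = x.
g_2 = y^{2} + y - 2, LT = y^{2}.
r = 2y - 1, LT = y.

S(g_1,g_2): leading monomials are coprime, so the S-polynomial reduces to 0 (Buchberger's first criterion).
S(g_1,r): leading monomials are coprime, so the S-polynomial reduces to 0 (Buchberger's first criterion).
S(g_2,r): lcm = y^{2}. S = -y - 2.
  leading term y: subtract (2)·r from -y - 2 → 0
  remainder 0.

Every S-polynomial of the final basis reduces to 0, so we have a Gröbner basis.
Inter-reduce: drop elements whose leading term is divisible by another's, tail-reduce, and make monic.
Reduced Gröbner basis: {x - 2, y + 2}.
The reduced Gröbner basis of I + (p) is {x - 2, y + 2} ≠ {1}, a proper ideal, so the enlarged system stays consistent: p is independent of I, with normal form 2y - 1.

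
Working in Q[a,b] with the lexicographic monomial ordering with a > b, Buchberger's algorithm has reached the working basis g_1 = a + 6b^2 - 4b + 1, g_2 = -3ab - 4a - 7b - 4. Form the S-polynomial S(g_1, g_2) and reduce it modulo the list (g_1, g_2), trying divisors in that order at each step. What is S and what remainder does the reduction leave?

lcm(LM(g_1), LM(g_2)) = ab.
S = (lcm/LT(g_1))·g_1 − (lcm/LT(g_2))·g_2 = -4/3a + 6b^3 - 4b^2 - 4/3b - 4/3.
Reduce S modulo (g_1, g_2) in that order:
  leading term a: subtract (-4/3)·g_1 from -4/3a + 6b^3 - 4b^2 - 4/3b - 4/3 → 6b^3 + 4b^2 - 20/3b
  leading term b^3: no divisor's leading term divides it; move 6b^3 to the remainder.
  leading term b^2: no divisor's leading term divides it; move 4b^2 to the remainder.
  leading term b: no divisor's leading term divides it; move -20/3b to the remainder.
The remainder 6b^3 + 4b^2 - 20/3b is nonzero, so it would be added as the next basis element.

S(g_1, g_2) = -4/3a + 6b^3 - 4b^2 - 4/3b - 4/3; remainder on division = 6b^3 + 4b^2 - 20/3b.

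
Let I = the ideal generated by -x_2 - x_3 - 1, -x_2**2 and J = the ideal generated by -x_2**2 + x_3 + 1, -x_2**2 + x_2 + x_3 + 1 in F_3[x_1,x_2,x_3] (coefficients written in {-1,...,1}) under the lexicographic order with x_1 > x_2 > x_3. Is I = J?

Two ideals are equal iff their reduced Gröbner bases coincide (the reduced basis is unique for a fixed ordering).
Buchberger on the first generating set:
f_1 = -x_2 - x_3 - 1, LT = x_2.
f_2 = -x_2**2, LT = x_2**2.

S(f_1,f_2): lcm = x_2**2. S = x_2*x_3 + x_2.
  leading term x_2*x_3: subtract (-x_3)·f_1 from x_2*x_3 + x_2 → x_2 - x_3**2 - x_3
  leading term x_2: subtract (-1)·f_1 from x_2 - x_3**2 - x_3 → -x_3**2 + x_3 - 1
  leading term x_3**2: no divisor's leading term divides it; move -x_3**2 to the remainder.
  leading term x_3: no divisor's leading term divides it; move x_3 to the remainder.
  leading term 1: no divisor's leading term divides it; move -1 to the remainder.
  remainder -x_3**2 + x_3 - 1 ≠ 0; add g_3 = -x_3**2 + x_3 - 1 to the basis.

The other S-polynomials (S(f_1,g_3), S(f_2,g_3)) all reduce to 0 modulo the current basis, so we have a Gröbner basis.
Inter-reduce: drop elements whose leading term is divisible by another's, tail-reduce, and make monic.
Reduced Gröbner basis: {x_2 + x_3 + 1, x_3**2 - x_3 + 1}.

Buchberger on the second generating set:
h_1 = -x_2**2 + x_3 + 1, LT = x_2**2.
h_2 = -x_2**2 + x_2 + x_3 + 1, LT = x_2**2.

S(h_1,h_2): lcm = x_2**2. S = x_2.
  leading term x_2: no divisor's leading term divides it; move x_2 to the remainder.
  remainder x_2 ≠ 0; add k_3 = x_2 to the basis.

S(h_1,k_3): lcm = x_2**2. S = -x_3 - 1.
  leading term x_3: no divisor's leading term divides it; move -x_3 to the remainder.
  leading term 1: no divisor's leading term divides it; move -1 to the remainder.
  remainder -x_3 - 1 ≠ 0; add k_4 = -x_3 - 1 to the basis.

The other S-polynomials (S(h_2,k_3), S(h_1,k_4), S(h_2,k_4), S(k_3,k_4)) all reduce to 0 modulo the current basis, so we have a Gröbner basis.
Inter-reduce: drop elements whose leading term is divisible by another's, tail-reduce, and make monic.
Reduced Gröbner basis: {x_2, x_3 + 1}.

Since the reduced bases disagree, the two ideals are not the same.
The choice of monomial ordering does not affect the verdict — as long as both bases are computed under the same ordering, their equality decides ideal equality.

No, the ideals differ.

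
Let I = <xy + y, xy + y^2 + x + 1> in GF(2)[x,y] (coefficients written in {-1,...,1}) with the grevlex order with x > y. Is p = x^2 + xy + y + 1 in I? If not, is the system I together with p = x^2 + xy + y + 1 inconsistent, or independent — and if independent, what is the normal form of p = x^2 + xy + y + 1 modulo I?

First compute the reduced Gröbner basis of I by Buchberger's algorithm.
f_1 = xy + y, LT = xy.
f_2 = xy + y^2 + x + 1, LT = xy.

S(f_1,f_2): lcm = xy. S = y^2 + x + y + 1.
  leading term y^2: no divisor's leading term divides it; move y^2 to the remainder.
  leading term x: no divisor's leading term divides it; move x to the remainder.
  leading term y: no divisor's leading term divides it; move y to the remainder.
  leading term 1: no divisor's leading term divides it; move 1 to the remainder.
  remainder y^2 + x + y + 1 ≠ 0; add h_3 = y^2 + x + y + 1 to the basis.

S(f_1,h_3): lcm = xy^2. S = x^2 + xy + y^2 + x.
  leading term x^2: no divisor's leading term divides it; move x^2 to the remainder.
  leading term xy: subtract (1)·f_1 from xy + y^2 + x → y^2 + x + y
  leading term y^2: subtract (1)·h_3 from y^2 + x + y → 1
  leading term 1: no divisor's leading term divides it; move 1 to the remainder.
  remainder x^2 + 1 ≠ 0; add h_4 = x^2 + 1 to the basis.

S(f_2,h_3): lcm = xy^2. S = y^3 + x^2 + x + y.
  leading term y^3: subtract (y)·h_3 from y^3 + x^2 + x + y → x^2 + xy + y^2 + x
  leading term x^2: subtract (1)·h_4 from x^2 + xy + y^2 + x → xy + y^2 + x + 1
  leading term xy: subtract (1)·f_1 from xy + y^2 + x + 1 → y^2 + x + y + 1
  leading term y^2: subtract (1)·h_3 from y^2 + x + y + 1 → 0
  remainder 0.

S(f_1,h_4): lcm = x^2y. S = xy + y.
  leading term xy: subtract (1)·f_1 from xy + y → 0
  remainder 0.

S(f_2,h_4): lcm = x^2y. S = xy^2 + x^2 + x + y.
  leading term xy^2: subtract (y)·f_1 from xy^2 + x^2 + x + y → x^2 + y^2 + x + y
  leading term x^2: subtract (1)·h_4 from x^2 + y^2 + x + y → y^2 + x + y + 1
  leading term y^2: subtract (1)·h_3 from y^2 + x + y + 1 → 0
  remainder 0.

S(h_3,h_4): leading monomials are coprime, so the S-polynomial reduces to 0 (Buchberger's first criterion).
Every S-polynomial of the final basis reduces to 0, so we have a Gröbner basis.
Inter-reduce: drop elements whose leading term is divisible by another's, tail-reduce, and make monic.
Reduced Gröbner basis: {x^2 + 1, xy + y, y^2 + x + y + 1}.
Label its elements g_1 = x^2 + 1, g_2 = xy + y, g_3 = y^2 + x + y + 1.

Reduce p = x^2 + xy + y + 1 modulo G:
  leading term x^2: subtract (1)·g_1 from x^2 + xy + y + 1 → xy + y
  leading term xy: subtract (1)·g_2 from xy + y → 0
  normal form = 0.
Since the normal form is 0, p ∈ I.

x^2 + xy + y + 1 lies in I (it reduces to 0).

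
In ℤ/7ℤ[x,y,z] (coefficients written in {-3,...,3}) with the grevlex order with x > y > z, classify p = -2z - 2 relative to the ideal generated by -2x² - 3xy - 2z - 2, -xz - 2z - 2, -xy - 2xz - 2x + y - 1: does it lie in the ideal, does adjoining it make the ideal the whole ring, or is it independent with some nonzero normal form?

First compute the reduced Gröbner basis of I by Buchberger's algorithm.
f_1 = -2x² - 3xy - 2z - 2, LT = x².
f_2 = -xz - 2z - 2, LT = xz.
f_3 = -xy - 2xz - 2x + y - 1, LT = xy.

S(f_1,f_2): lcm = x²z. S = -2xyz - 2xz + z² - 2x + z.
  leading term xyz: subtract (2y)·f_2 from -2xyz - 2xz + z² - 2x + z → -2xz - 3yz + z² - 2x - 3y + z
  leading term xz: subtract (2)·f_2 from -2xz - 3yz + z² - 2x - 3y + z → -3yz + z² - 2x - 3y - 2z - 3
  leading term yz: no divisor's leading term divides it; move -3yz to the remainder.
  leading term z²: no divisor's leading term divides it; move z² to the remainder.
  leading term x: no divisor's leading term divides it; move -2x to the remainder.
  leading term y: no divisor's leading term divides it; move -3y to the remainder.
  leading term z: no divisor's leading term divides it; move -2z to the remainder.
  leading term 1: no divisor's leading term divides it; move -3 to the remainder.
  remainder -3yz + z² - 2x - 3y - 2z - 3 ≠ 0; add h_4 = -3yz + z² - 2x - 3y - 2z - 3 to the basis.

S(f_1,f_3): lcm = x²y. S = -2xy² - 2x²z - 2x² + xy + yz - x + y.
  leading term xy²: subtract (2y)·f_3 from -2xy² - 2x²z - 2x² + xy + yz - x + y → -2x²z - 3xyz - 2x² - 2xy - 2y² + yz - x + 3y
  leading term x²z: subtract (z)·f_1 from -2x²z - 3xyz - 2x² - 2xy - 2y² + yz - x + 3y → -2x² - 2xy - 2y² + yz + 2z² - x + 3y + 2z
  leading term x²: subtract (1)·f_1 from -2x² - 2xy - 2y² + yz + 2z² - x + 3y + 2z → xy - 2y² + yz + 2z² - x + 3y - 3z + 2
  leading term xy: subtract (-1)·f_3 from xy - 2y² + yz + 2z² - x + 3y - 3z + 2 → -2y² - 2xz + yz + 2z² - 3x - 3y - 3z + 1
  leading term y²: no divisor's leading term divides it; move -2y² to the remainder.
  leading term xz: subtract (2)·f_2 from -2xz + yz + 2z² - 3x - 3y - 3z + 1 → yz + 2z² - 3x - 3y + z - 2
  leading term yz: subtract (2)·h_4 from yz + 2z² - 3x - 3y + z - 2 → x + 3y - 2z - 3
  leading term x: no divisor's leading term divides it; move x to the remainder.
  leading term y: no divisor's leading term divides it; move 3y to the remainder.
  leading term z: no divisor's leading term divides it; move -2z to the remainder.
  leading term 1: no divisor's leading term divides it; move -3 to the remainder.
  remainder -2y² + x + 3y - 2z - 3 ≠ 0; add h_5 = -2y² + x + 3y - 2z - 3 to the basis.

S(f_2,f_3): lcm = xyz. S = -2xz² - 2xz + 3yz + 2y - z.
  leading term xz²: subtract (2z)·f_2 from -2xz² - 2xz + 3yz + 2y - z → -2xz + 3yz - 3z² + 2y + 3z
  leading term xz: subtract (2)·f_2 from -2xz + 3yz - 3z² + 2y + 3z → 3yz - 3z² + 2y - 3
  leading term yz: subtract (-1)·h_4 from 3yz - 3z² + 2y - 3 → -2z² - 2x - y - 2z + 1
  leading term z²: no divisor's leading term divides it; move -2z² to the remainder.
  leading term x: no divisor's leading term divides it; move -2x to the remainder.
  leading term y: no divisor's leading term divides it; move -y to the remainder.
  leading term z: no divisor's leading term divides it; move -2z to the remainder.
  leading term 1: no divisor's leading term divides it; move 1 to the remainder.
  remainder -2z² - 2x - y - 2z + 1 ≠ 0; add h_6 = -2z² - 2x - y - 2z + 1 to the basis.

The other S-polynomials (S(f_1,h_4), S(f_2,h_4), S(f_3,h_4), S(f_1,h_5), S(f_2,h_5), S(f_3,h_5), S(h_4,h_5), S(f_1,h_6), S(f_2,h_6), S(f_3,h_6), S(h_4,h_6), S(h_5,h_6)) all reduce to 0 modulo the current basis, so we have a Gröbner basis.
Inter-reduce: drop elements whose leading term is divisible by another's, tail-reduce, and make monic.
Reduced Gröbner basis: {x² - 3x - 2y + 2, xy + 2x - y + 3z - 3, y² + 3x + 2y + z - 2, xz + 2z + 2, yz + x + z + 2, z² + x - 3y + z + 3}.
Label its elements g_1 = x² - 3x - 2y + 2, g_2 = xy + 2x - y + 3z - 3, g_3 = y² + 3x + 2y + z - 2, g_4 = xz + 2z + 2, g_5 = yz + x + z + 2, g_6 = z² + x - 3y + z + 3.

Reduce p = -2z - 2 modulo G:
  leading term z: no divisor's leading term divides it; move -2z to the remainder.
  leading term 1: no divisor's leading term divides it; move -2 to the remainder.
  normal form = -2z - 2.
The normal form is nonzero, so p ∉ I. Since p minus its normal form lies in I, I + (p) = I + (r) where r = -2z - 2; decide whether this ideal is the whole ring.
Run Buchberger on G together with r (pairs among the g_i already reduce to 0 since G is a Gröbner basis):
g_1 = x² - 3x - 2y + 2, LT = x².
g_2 = xy + 2x - y + 3z - 3, LT = xy.
g_3 = y² + 3x + 2y + z - 2, LT = y².
g_4 = xz + 2z + 2, LT = xz.
g_5 = yz + x + z + 2, LT = yz.
g_6 = z² + x - 3y + z + 3, LT = z².
r = -2z - 2, LT = z.

S(g_4,r): lcm = xz. S = -x + 2z + 2.
  leading term x: no divisor's leading term divides it; move -x to the remainder.
  leading term z: subtract (-1)·r from 2z + 2 → 0
  remainder -x ≠ 0; add m_8 = -x to the basis.

S(g_5,r): lcm = yz. S = x - y + z + 2.
  leading term x: subtract (-1)·m_8 from x - y + z + 2 → -y + z + 2
  leading term y: no divisor's leading term divides it; move -y to the remainder.
  leading term z: subtract (3)·r from z + 2 → 1
  leading term 1: no divisor's leading term divides it; move 1 to the remainder.
  remainder -y + 1 ≠ 0; add m_9 = -y + 1 to the basis.

The other S-polynomials (S(g_1,g_2), S(g_1,g_3), S(g_1,g_4), S(g_1,g_5), S(g_1,g_6), S(g_1,r), S(g_2,g_3), S(g_2,g_4), S(g_2,g_5), S(g_2,g_6), S(g_2,r), S(g_3,g_4), S(g_3,g_5), S(g_3,g_6), S(g_3,r), S(g_4,g_5), S(g_4,g_6), S(g_5,g_6), S(g_6,r), S(g_1,m_8), S(g_2,m_8), S(g_3,m_8), S(g_4,m_8), S(g_5,m_8), S(g_6,m_8), S(r,m_8), S(g_1,m_9), S(g_2,m_9), S(g_3,m_9), S(g_4,m_9), S(g_5,m_9), S(g_6,m_9), S(r,m_9), S(m_8,m_9)) all reduce to 0 modulo the current basis, so we have a Gröbner basis.
Inter-reduce: drop elements whose leading term is divisible by another's, tail-reduce, and make monic.
Reduced Gröbner basis: {x, y - 1, z + 1}.
The reduced Gröbner basis of I + (p) is {x, y - 1, z + 1} ≠ {1}, a proper ideal, so the enlarged system stays consistent: p is independent of I, with normal form -2z - 2.

Ideal membership is decidable via reduction modulo a Gröbner basis.

-2z - 2 is independent of I; its normal form modulo I is -2z - 2.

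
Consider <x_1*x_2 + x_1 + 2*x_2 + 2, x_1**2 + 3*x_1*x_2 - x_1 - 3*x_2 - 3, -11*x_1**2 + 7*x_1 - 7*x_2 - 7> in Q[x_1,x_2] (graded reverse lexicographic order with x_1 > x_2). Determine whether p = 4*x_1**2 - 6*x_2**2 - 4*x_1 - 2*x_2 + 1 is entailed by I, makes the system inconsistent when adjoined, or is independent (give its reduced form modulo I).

Adjoining 4*x_1**2 - 6*x_2**2 - 4*x_1 - 2*x_2 + 1 makes the ideal the whole ring: the system is inconsistent.

First compute the reduced Gröbner basis of I by Buchberger's algorithm.
f_1 = x_1*x_2 + x_1 + 2*x_2 + 2, LT = x_1*x_2.
f_2 = x_1**2 + 3*x_1*x_2 - x_1 - 3*x_2 - 3, LT = x_1**2.
f_3 = -11*x_1**2 + 7*x_1 - 7*x_2 - 7, LT = x_1**2.

S(f_1,f_2): lcm = x_1**2*x_2. S = -3*x_1*x_2**2 + x_1**2 + 3*x_1*x_2 + 3*x_2**2 + 2*x_1 + 3*x_2.
  reduce S modulo (f_1, f_2, f_3):
  remainder 9*x_2**2 + 6*x_2 - 3 ≠ 0; add h_4 = 9*x_2**2 + 6*x_2 - 3 to the basis.

S(f_1,f_3): lcm = x_1**2*x_2. S = x_1**2 + 29/11*x_1*x_2 - 7/11*x_2**2 + 2*x_1 - 7/11*x_2.
  reduce S modulo (f_1, f_2, f_3, h_4):
  remainder 37/11*x_1 + 116/33*x_2 + 116/33 ≠ 0; add h_5 = 37/11*x_1 + 116/33*x_2 + 116/33 to the basis.

S(f_2,f_3): lcm = x_1**2. S = 3*x_1*x_2 - 4/11*x_1 - 40/11*x_2 - 40/11.
  reduce S modulo (f_1, f_2, f_3, h_4, h_5):
  remainder -202/33*x_2 - 202/33 ≠ 0; add h_6 = -202/33*x_2 - 202/33 to the basis.

The other S-polynomials (S(f_1,h_4), S(f_2,h_4), S(f_3,h_4), S(f_1,h_5), S(f_2,h_5), S(f_3,h_5), S(h_4,h_5), S(f_1,h_6), S(f_2,h_6), S(f_3,h_6), S(h_4,h_6), S(h_5,h_6)) all reduce to 0 modulo the current basis, so we have a Gröbner basis.
Inter-reduce: drop elements whose leading term is divisible by another's, tail-reduce, and make monic.
Reduced Gröbner basis: {x_1, x_2 + 1}.
Label its elements g_1 = x_1, g_2 = x_2 + 1.

Reduce p = 4*x_1**2 - 6*x_2**2 - 4*x_1 - 2*x_2 + 1 modulo G:
  leading term x_1**2: subtract (4*x_1)·g_1 from 4*x_1**2 - 6*x_2**2 - 4*x_1 - 2*x_2 + 1 → -6*x_2**2 - 4*x_1 - 2*x_2 + 1
  leading term x_2**2: subtract (-6*x_2)·g_2 from -6*x_2**2 - 4*x_1 - 2*x_2 + 1 → -4*x_1 + 4*x_2 + 1
  leading term x_1: subtract (-4)·g_1 from -4*x_1 + 4*x_2 + 1 → 4*x_2 + 1
  leading term x_2: subtract (4)·g_2 from 4*x_2 + 1 → -3
  leading term 1: no divisor's leading term divides it; move -3 to the remainder.
  normal form = -3.
The normal form is nonzero, so p ∉ I. Since p minus its normal form lies in I, I + (p) = I + (r) where r = -3; decide whether this ideal is the whole ring.
Here r = -3 is a nonzero constant, hence a unit: 1 ∈ I + (p), the Gröbner basis of I + (p) is {1}, and the enlarged system has no common solution — adjoining p is inconsistent.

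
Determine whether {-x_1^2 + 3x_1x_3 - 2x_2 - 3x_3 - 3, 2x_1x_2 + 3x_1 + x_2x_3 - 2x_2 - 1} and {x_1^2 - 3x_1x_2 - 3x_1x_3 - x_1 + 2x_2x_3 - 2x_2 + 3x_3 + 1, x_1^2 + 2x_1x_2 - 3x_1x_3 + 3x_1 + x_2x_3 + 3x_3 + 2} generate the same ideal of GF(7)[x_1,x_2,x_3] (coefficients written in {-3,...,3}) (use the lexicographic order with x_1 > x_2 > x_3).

Yes, the ideals are equal.

Two ideals are equal iff their reduced Gröbner bases coincide (the reduced basis is unique for a fixed ordering).
Buchberger on the first generating set:
f_1 = -x_1^2 + 3x_1x_3 - 2x_2 - 3x_3 - 3, LT = x_1^2.
f_2 = 2x_1x_2 + 3x_1 + x_2x_3 - 2x_2 - 1, LT = x_1x_2.

S(f_1,f_2): lcm = x_1^2x_2. S = 2x_1^2 + x_1x_2 - 3x_1 + 2x_2^2 + 3x_2x_3 + 3x_2.
  leading term x_1^2: subtract (-2)·f_1 from 2x_1^2 + x_1x_2 - 3x_1 + 2x_2^2 + 3x_2x_3 + 3x_2 → x_1x_2 - x_1x_3 - 3x_1 + 2x_2^2 + 3x_2x_3 - x_2 + x_3 + 1
  leading term x_1x_2: subtract (-3)·f_2 from x_1x_2 - x_1x_3 - 3x_1 + 2x_2^2 + 3x_2x_3 - x_2 + x_3 + 1 → -x_1x_3 - x_1 + 2x_2^2 - x_2x_3 + x_3 - 2
  leading term x_1x_3: no divisor's leading term divides it; move -x_1x_3 to the remainder.
  leading term x_1: no divisor's leading term divides it; move -x_1 to the remainder.
  leading term x_2^2: no divisor's leading term divides it; move 2x_2^2 to the remainder.
  leading term x_2x_3: no divisor's leading term divides it; move -x_2x_3 to the remainder.
  leading term x_3: no divisor's leading term divides it; move x_3 to the remainder.
  leading term 1: no divisor's leading term divides it; move -2 to the remainder.
  remainder -x_1x_3 - x_1 + 2x_2^2 - x_2x_3 + x_3 - 2 ≠ 0; add g_3 = -x_1x_3 - x_1 + 2x_2^2 - x_2x_3 + x_3 - 2 to the basis.

S(f_2,g_3): lcm = x_1x_2x_3. S = -x_1x_2 - 2x_1x_3 + 2x_2^3 - x_2^2x_3 - 3x_2x_3^2 - 2x_2 + 3x_3.
  leading term x_1x_2: subtract (3)·f_2 from -x_1x_2 - 2x_1x_3 + 2x_2^3 - x_2^2x_3 - 3x_2x_3^2 - 2x_2 + 3x_3 → -2x_1x_3 - 2x_1 + 2x_2^3 - x_2^2x_3 - 3x_2x_3^2 - 3x_2x_3 - 3x_2 + 3x_3 + 3
  leading term x_1x_3: subtract (2)·g_3 from -2x_1x_3 - 2x_1 + 2x_2^3 - x_2^2x_3 - 3x_2x_3^2 - 3x_2x_3 - 3x_2 + 3x_3 + 3 → 2x_2^3 - x_2^2x_3 + 3x_2^2 - 3x_2x_3^2 - x_2x_3 - 3x_2 + x_3
  leading term x_2^3: no divisor's leading term divides it; move 2x_2^3 to the remainder.
  leading term x_2^2x_3: no divisor's leading term divides it; move -x_2^2x_3 to the remainder.
  leading term x_2^2: no divisor's leading term divides it; move 3x_2^2 to the remainder.
  leading term x_2x_3^2: no divisor's leading term divides it; move -3x_2x_3^2 to the remainder.
  leading term x_2x_3: no divisor's leading term divides it; move -x_2x_3 to the remainder.
  leading term x_2: no divisor's leading term divides it; move -3x_2 to the remainder.
  leading term x_3: no divisor's leading term divides it; move x_3 to the remainder.
  remainder 2x_2^3 - x_2^2x_3 + 3x_2^2 - 3x_2x_3^2 - x_2x_3 - 3x_2 + x_3 ≠ 0; add g_4 = 2x_2^3 - x_2^2x_3 + 3x_2^2 - 3x_2x_3^2 - x_2x_3 - 3x_2 + x_3 to the basis.

The other S-polynomials (S(f_1,g_3), S(f_1,g_4), S(f_2,g_4), S(g_3,g_4)) all reduce to 0 modulo the current basis, so we have a Gröbner basis.
Inter-reduce: drop elements whose leading term is divisible by another's, tail-reduce, and make monic.
Reduced Gröbner basis: {x_1^2 + 3x_1 + x_2^2 + 3x_2x_3 + 2x_2 + 2, x_1x_2 - 2x_1 - 3x_2x_3 - x_2 + 3, x_1x_3 + x_1 - 2x_2^2 + x_2x_3 - x_3 + 2, x_2^3 + 3x_2^2x_3 - 2x_2^2 + 2x_2x_3^2 + 3x_2x_3 + 2x_2 - 3x_3}.

Buchberger on the second generating set:
h_1 = x_1^2 - 3x_1x_2 - 3x_1x_3 - x_1 + 2x_2x_3 - 2x_2 + 3x_3 + 1, LT = x_1^2.
h_2 = x_1^2 + 2x_1x_2 - 3x_1x_3 + 3x_1 + x_2x_3 + 3x_3 + 2, LT = x_1^2.

S(h_1,h_2): lcm = x_1^2. S = 2x_1x_2 + 3x_1 + x_2x_3 - 2x_2 - 1.
  leading term x_1x_2: no divisor's leading term divides it; move 2x_1x_2 to the remainder.
  leading term x_1: no divisor's leading term divides it; move 3x_1 to the remainder.
  leading term x_2x_3: no divisor's leading term divides it; move x_2x_3 to the remainder.
  leading term x_2: no divisor's leading term divides it; move -2x_2 to the remainder.
  leading term 1: no divisor's leading term divides it; move -1 to the remainder.
  remainder 2x_1x_2 + 3x_1 + x_2x_3 - 2x_2 - 1 ≠ 0; add k_3 = 2x_1x_2 + 3x_1 + x_2x_3 - 2x_2 - 1 to the basis.

S(h_1,k_3): lcm = x_1^2x_2. S = 2x_1^2 - 3x_1x_2^2 - 3x_1 + 2x_2^2x_3 - 2x_2^2 + 3x_2x_3 + x_2.
  leading term x_1^2: subtract (2)·h_1 from 2x_1^2 - 3x_1x_2^2 - 3x_1 + 2x_2^2x_3 - 2x_2^2 + 3x_2x_3 + x_2 → -3x_1x_2^2 - x_1x_2 - x_1x_3 - x_1 + 2x_2^2x_3 - 2x_2^2 - x_2x_3 - 2x_2 + x_3 - 2
  leading term x_1x_2^2: subtract (2x_2)·k_3 from -3x_1x_2^2 - x_1x_2 - x_1x_3 - x_1 + 2x_2^2x_3 - 2x_2^2 - x_2x_3 - 2x_2 + x_3 - 2 → -x_1x_3 - x_1 + 2x_2^2 - x_2x_3 + x_3 - 2
  leading term x_1x_3: no divisor's leading term divides it; move -x_1x_3 to the remainder.
  leading term x_1: no divisor's leading term divides it; move -x_1 to the remainder.
  leading term x_2^2: no divisor's leading term divides it; move 2x_2^2 to the remainder.
  leading term x_2x_3: no divisor's leading term divides it; move -x_2x_3 to the remainder.
  leading term x_3: no divisor's leading term divides it; move x_3 to the remainder.
  leading term 1: no divisor's leading term divides it; move -2 to the remainder.
  remainder -x_1x_3 - x_1 + 2x_2^2 - x_2x_3 + x_3 - 2 ≠ 0; add k_4 = -x_1x_3 - x_1 + 2x_2^2 - x_2x_3 + x_3 - 2 to the basis.

S(k_3,k_4): lcm = x_1x_2x_3. S = -x_1x_2 - 2x_1x_3 + 2x_2^3 - x_2^2x_3 - 3x_2x_3^2 - 2x_2 + 3x_3.
  leading term x_1x_2: subtract (3)·k_3 from -x_1x_2 - 2x_1x_3 + 2x_2^3 - x_2^2x_3 - 3x_2x_3^2 - 2x_2 + 3x_3 → -2x_1x_3 - 2x_1 + 2x_2^3 - x_2^2x_3 - 3x_2x_3^2 - 3x_2x_3 - 3x_2 + 3x_3 + 3
  leading term x_1x_3: subtract (2)·k_4 from -2x_1x_3 - 2x_1 + 2x_2^3 - x_2^2x_3 - 3x_2x_3^2 - 3x_2x_3 - 3x_2 + 3x_3 + 3 → 2x_2^3 - x_2^2x_3 + 3x_2^2 - 3x_2x_3^2 - x_2x_3 - 3x_2 + x_3
  leading term x_2^3: no divisor's leading term divides it; move 2x_2^3 to the remainder.
  leading term x_2^2x_3: no divisor's leading term divides it; move -x_2^2x_3 to the remainder.
  leading term x_2^2: no divisor's leading term divides it; move 3x_2^2 to the remainder.
  leading term x_2x_3^2: no divisor's leading term divides it; move -3x_2x_3^2 to the remainder.
  leading term x_2x_3: no divisor's leading term divides it; move -x_2x_3 to the remainder.
  leading term x_2: no divisor's leading term divides it; move -3x_2 to the remainder.
  leading term x_3: no divisor's leading term divides it; move x_3 to the remainder.
  remainder 2x_2^3 - x_2^2x_3 + 3x_2^2 - 3x_2x_3^2 - x_2x_3 - 3x_2 + x_3 ≠ 0; add k_5 = 2x_2^3 - x_2^2x_3 + 3x_2^2 - 3x_2x_3^2 - x_2x_3 - 3x_2 + x_3 to the basis.

The other S-polynomials (S(h_2,k_3), S(h_1,k_4), S(h_2,k_4), S(h_1,k_5), S(h_2,k_5), S(k_3,k_5), S(k_4,k_5)) all reduce to 0 modulo the current basis, so we have a Gröbner basis.
Inter-reduce: drop elements whose leading term is divisible by another's, tail-reduce, and make monic.
Reduced Gröbner basis: {x_1^2 + 3x_1 + x_2^2 + 3x_2x_3 + 2x_2 + 2, x_1x_2 - 2x_1 - 3x_2x_3 - x_2 + 3, x_1x_3 + x_1 - 2x_2^2 + x_2x_3 - x_3 + 2, x_2^3 + 3x_2^2x_3 - 2x_2^2 + 2x_2x_3^2 + 3x_2x_3 + 2x_2 - 3x_3}.

These coincide, so the ideals are equal.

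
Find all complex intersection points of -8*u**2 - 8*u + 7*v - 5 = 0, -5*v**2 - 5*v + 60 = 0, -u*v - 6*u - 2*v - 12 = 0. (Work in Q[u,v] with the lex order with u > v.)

Compute a lex Gröbner basis by Buchberger's algorithm.
f_1 = -8*u**2 - 8*u + 7*v - 5, LT = u**2.
f_2 = -5*v**2 - 5*v + 60, LT = v**2.
f_3 = -u*v - 6*u - 2*v - 12, LT = u*v.

S(f_1,f_2): leading monomials are coprime, so the S-polynomial reduces to 0 (Buchberger's first criterion).
S(f_1,f_3): lcm = u**2*v. S = -6*u**2 - u*v - 12*u - 7/8*v**2 + 5/8*v.
  leading term u**2: subtract (3/4)·f_1 from -6*u**2 - u*v - 12*u - 7/8*v**2 + 5/8*v → -u*v - 6*u - 7/8*v**2 - 37/8*v + 15/4
  leading term u*v: subtract (1)·f_3 from -u*v - 6*u - 7/8*v**2 - 37/8*v + 15/4 → -7/8*v**2 - 21/8*v + 63/4
  leading term v**2: subtract (7/40)·f_2 from -7/8*v**2 - 21/8*v + 63/4 → -7/4*v + 21/4
  leading term v: no divisor's leading term divides it; move -7/4*v to the remainder.
  leading term 1: no divisor's leading term divides it; move 21/4 to the remainder.
  remainder -7/4*v + 21/4 ≠ 0; add h_4 = -7/4*v + 21/4 to the basis.

S(f_2,f_3): lcm = u*v**2. S = -5*u*v - 12*u - 2*v**2 - 12*v.
  leading term u*v: subtract (5)·f_3 from -5*u*v - 12*u - 2*v**2 - 12*v → 18*u - 2*v**2 - 2*v + 60
  leading term u: no divisor's leading term divides it; move 18*u to the remainder.
  leading term v**2: subtract (2/5)·f_2 from -2*v**2 - 2*v + 60 → 36
  leading term 1: no divisor's leading term divides it; move 36 to the remainder.
  remainder 18*u + 36 ≠ 0; add h_5 = 18*u + 36 to the basis.

S(f_1,h_4): leading monomials are coprime, so the S-polynomial reduces to 0 (Buchberger's first criterion).
S(f_2,h_4): lcm = v**2. S = 4*v - 12.
  leading term v: subtract (-16/7)·h_4 from 4*v - 12 → 0
  remainder 0.

S(f_3,h_4): lcm = u*v. S = 9*u + 2*v + 12.
  leading term u: subtract (1/2)·h_5 from 9*u + 2*v + 12 → 2*v - 6
  leading term v: subtract (-8/7)·h_4 from 2*v - 6 → 0
  remainder 0.

S(f_1,h_5): lcm = u**2. S = -u - 7/8*v + 5/8.
  leading term u: subtract (-1/18)·h_5 from -u - 7/8*v + 5/8 → -7/8*v + 21/8
  leading term v: subtract (1/2)·h_4 from -7/8*v + 21/8 → 0
  remainder 0.

S(f_2,h_5): leading monomials are coprime, so the S-polynomial reduces to 0 (Buchberger's first criterion).
S(f_3,h_5): lcm = u*v. S = 6*u + 12.
  leading term u: subtract (1/3)·h_5 from 6*u + 12 → 0
  remainder 0.

S(h_4,h_5): leading monomials are coprime, so the S-polynomial reduces to 0 (Buchberger's first criterion).
Every S-polynomial of the final basis reduces to 0, so we have a Gröbner basis.
Inter-reduce: drop elements whose leading term is divisible by another's, tail-reduce, and make monic.
Reduced Gröbner basis: {u + 2, v - 3}.

A lex Gröbner basis eliminates variables successively. Here v - 3 depends only on v, with roots {3}; lifting each root through the earlier basis elements recovers the full solutions.
  v = 3: the earlier basis element becomes u + 2 = 0, giving u = -2 — point (-2, 3).
A lex Gröbner basis triangularizes the system, enabling back-substitution.

{(-2, 3)}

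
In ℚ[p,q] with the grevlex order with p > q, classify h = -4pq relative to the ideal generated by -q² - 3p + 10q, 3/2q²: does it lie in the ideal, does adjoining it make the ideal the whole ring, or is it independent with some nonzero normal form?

-4pq lies in I (it reduces to 0).

First compute the reduced Gröbner basis of I by Buchberger's algorithm.
f_1 = -q² - 3p + 10q, LT = q².
f_2 = 3/2q², LT = q².

S(f_1,f_2): lcm = q². S = 3p - 10q.
  leading term p: no divisor's leading term divides it; move 3p to the remainder.
  leading term q: no divisor's leading term divides it; move -10q to the remainder.
  remainder 3p - 10q ≠ 0; add k_3 = 3p - 10q to the basis.

The other S-polynomials (S(f_1,k_3), S(f_2,k_3)) all reduce to 0 modulo the current basis, so we have a Gröbner basis.
Inter-reduce: drop elements whose leading term is divisible by another's, tail-reduce, and make monic.
Reduced Gröbner basis: {q², p - 10/3q}.
Label its elements g_1 = q², g_2 = p - 10/3q.

Reduce h = -4pq modulo G:
  leading term pq: subtract (-4q)·g_2 from -4pq → -40/3q²
  leading term q²: subtract (-40/3)·g_1 from -40/3q² → 0
  normal form = 0.
Since the normal form is 0, h ∈ I.

Ideal membership is decidable via reduction modulo a Gröbner basis.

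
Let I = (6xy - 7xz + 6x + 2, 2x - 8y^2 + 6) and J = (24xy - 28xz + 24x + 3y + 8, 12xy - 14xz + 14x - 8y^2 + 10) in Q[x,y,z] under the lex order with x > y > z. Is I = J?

Two ideals are equal iff their reduced Gröbner bases coincide (the reduced basis is unique for a fixed ordering).
Buchberger on the first generating set:
f_1 = 6xy - 7xz + 6x + 2, LT = xy.
f_2 = 2x - 8y^2 + 6, LT = x.

S(f_1,f_2): lcm = xy. S = -7/6xz + x + 4y^3 - 3y + 1/3.
  reduce S modulo (f_1, f_2):
  remainder 4y^3 - 14/3y^2z + 4y^2 - 3y + 7/2z - 8/3 ≠ 0; add g_3 = 4y^3 - 14/3y^2z + 4y^2 - 3y + 7/2z - 8/3 to the basis.

The other S-polynomials (S(f_1,g_3), S(f_2,g_3)) all reduce to 0 modulo the current basis, so we have a Gröbner basis.
Inter-reduce: drop elements whose leading term is divisible by another's, tail-reduce, and make monic.
Reduced Gröbner basis: {x - 4y^2 + 3, y^3 - 7/6y^2z + y^2 - 3/4y + 7/8z - 2/3}.

Buchberger on the second generating set:
h_1 = 24xy - 28xz + 24x + 3y + 8, LT = xy.
h_2 = 12xy - 14xz + 14x - 8y^2 + 10, LT = xy.

S(h_1,h_2): lcm = xy. S = -1/6x + 2/3y^2 + 1/8y - 1/2.
  reduce S modulo (h_1, h_2):
  remainder -1/6x + 2/3y^2 + 1/8y - 1/2 ≠ 0; add k_3 = -1/6x + 2/3y^2 + 1/8y - 1/2 to the basis.

S(h_1,k_3): lcm = xy. S = -7/6xz + x + 4y^3 + 3/4y^2 - 23/8y + 1/3.
  reduce S modulo (h_1, h_2, k_3):
  remainder 4y^3 - 14/3y^2z + 19/4y^2 - 7/8yz - 17/8y + 7/2z - 8/3 ≠ 0; add k_4 = 4y^3 - 14/3y^2z + 19/4y^2 - 7/8yz - 17/8y + 7/2z - 8/3 to the basis.

The other S-polynomials (S(h_2,k_3), S(h_1,k_4), S(h_2,k_4), S(k_3,k_4)) all reduce to 0 modulo the current basis, so we have a Gröbner basis.
Inter-reduce: drop elements whose leading term is divisible by another's, tail-reduce, and make monic.
Reduced Gröbner basis: {x - 4y^2 - 3/4y + 3, y^3 - 7/6y^2z + 19/16y^2 - 7/32yz - 17/32y + 7/8z - 2/3}.

Since the reduced bases disagree, the two ideals are not the same.
The same test decides containment: I ⊆ J iff every generator of I reduces to 0 modulo a Gröbner basis of J.

No, the ideals differ.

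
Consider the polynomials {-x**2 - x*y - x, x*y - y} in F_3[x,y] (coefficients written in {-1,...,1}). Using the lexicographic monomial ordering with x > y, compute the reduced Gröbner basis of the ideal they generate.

G = {x**2 + x + y, x*y - y, y**2 - y}

f_1 = -x**2 - x*y - x, LT = x**2.
f_2 = x*y - y, LT = x*y.

S(f_1,f_2): lcm = x**2*y. S = x*y**2 - x*y.
  leading term x*y**2: subtract (y)·f_2 from x*y**2 - x*y → -x*y + y**2
  leading term x*y: subtract (-1)·f_2 from -x*y + y**2 → y**2 - y
  leading term y**2: no divisor's leading term divides it; move y**2 to the remainder.
  leading term y: no divisor's leading term divides it; move -y to the remainder.
  remainder y**2 - y ≠ 0; add g_3 = y**2 - y to the basis.

The other S-polynomials (S(f_1,g_3), S(f_2,g_3)) all reduce to 0 modulo the current basis, so we have a Gröbner basis.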